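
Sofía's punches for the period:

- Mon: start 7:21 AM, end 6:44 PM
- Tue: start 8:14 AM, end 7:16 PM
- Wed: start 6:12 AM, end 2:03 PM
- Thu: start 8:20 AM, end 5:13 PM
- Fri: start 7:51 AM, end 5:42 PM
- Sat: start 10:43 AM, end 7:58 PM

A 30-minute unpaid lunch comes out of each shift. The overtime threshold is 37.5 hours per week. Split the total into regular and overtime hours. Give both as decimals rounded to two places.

Mon: 7:21 AM–6:44 PM = 11 h 23 min; less 30 min break → 10 h 53 min
Tue: 8:14 AM–7:16 PM = 11 h 2 min; less 30 min break → 10 h 32 min
Wed: 6:12 AM–2:03 PM = 7 h 51 min; less 30 min break → 7 h 21 min
Thu: 8:20 AM–5:13 PM = 8 h 53 min; less 30 min break → 8 h 23 min
Fri: 7:51 AM–5:42 PM = 9 h 51 min; less 30 min break → 9 h 21 min
Sat: 10:43 AM–7:58 PM = 9 h 15 min; less 30 min break → 8 h 45 min
Total worked: 55 h 15 min = 55.25 h.
Threshold 37.5 h → overtime 17 h 45 min, regular 37 h 30 min.

Regular 37.50 hours, overtime 17.75 hours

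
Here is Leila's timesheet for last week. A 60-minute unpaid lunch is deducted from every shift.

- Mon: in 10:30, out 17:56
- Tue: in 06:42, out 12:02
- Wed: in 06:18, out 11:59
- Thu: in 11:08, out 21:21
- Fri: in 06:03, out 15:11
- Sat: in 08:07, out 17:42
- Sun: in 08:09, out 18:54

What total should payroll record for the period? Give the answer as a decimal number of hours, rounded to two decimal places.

51.13 hours

Mon: 10:30–17:56 = 7 h 26 min; less 60 min break → 6 h 26 min
Tue: 06:42–12:02 = 5 h 20 min; less 60 min break → 4 h 20 min
Wed: 06:18–11:59 = 5 h 41 min; less 60 min break → 4 h 41 min
Thu: 11:08–21:21 = 10 h 13 min; less 60 min break → 9 h 13 min
Fri: 06:03–15:11 = 9 h 8 min; less 60 min break → 8 h 8 min
Sat: 08:07–17:42 = 9 h 35 min; less 60 min break → 8 h 35 min
Sun: 08:09–18:54 = 10 h 45 min; less 60 min break → 9 h 45 min
Total: 6 h 26 min + 4 h 20 min + 4 h 41 min + 9 h 13 min + 8 h 8 min + 8 h 35 min + 9 h 45 min = 51 h 8 min.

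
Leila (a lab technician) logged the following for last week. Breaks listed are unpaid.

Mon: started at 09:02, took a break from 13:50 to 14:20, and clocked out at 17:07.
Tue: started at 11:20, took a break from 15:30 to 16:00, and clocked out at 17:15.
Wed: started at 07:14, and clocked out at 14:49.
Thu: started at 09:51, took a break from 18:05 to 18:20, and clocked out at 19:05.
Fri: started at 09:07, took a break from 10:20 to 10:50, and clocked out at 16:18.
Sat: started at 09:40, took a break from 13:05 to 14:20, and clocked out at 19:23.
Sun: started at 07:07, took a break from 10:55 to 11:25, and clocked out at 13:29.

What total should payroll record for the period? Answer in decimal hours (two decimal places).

Mon: 09:02–17:07 = 8 h 5 min; less 30 min break → 7 h 35 min
Tue: 11:20–17:15 = 5 h 55 min; less 30 min break → 5 h 25 min
Wed: 07:14–14:49 = 7 h 35 min
Thu: 09:51–19:05 = 9 h 14 min; less 15 min break → 8 h 59 min
Fri: 09:07–16:18 = 7 h 11 min; less 30 min break → 6 h 41 min
Sat: 09:40–19:23 = 9 h 43 min; less 75 min break → 8 h 28 min
Sun: 07:07–13:29 = 6 h 22 min; less 30 min break → 5 h 52 min
Total: 7 h 35 min + 5 h 25 min + 7 h 35 min + 8 h 59 min + 6 h 41 min + 8 h 28 min + 5 h 52 min = 50 h 35 min.

50.58 hours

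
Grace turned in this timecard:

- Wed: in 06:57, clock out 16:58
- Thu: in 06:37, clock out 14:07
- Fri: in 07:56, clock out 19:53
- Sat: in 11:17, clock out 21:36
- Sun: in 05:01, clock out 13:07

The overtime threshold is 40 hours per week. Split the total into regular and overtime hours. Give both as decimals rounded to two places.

Regular 40.00 hours, overtime 7.88 hours

Wed: 06:57–16:58 = 10 h 1 min
Thu: 06:37–14:07 = 7 h 30 min
Fri: 07:56–19:53 = 11 h 57 min
Sat: 11:17–21:36 = 10 h 19 min
Sun: 05:01–13:07 = 8 h 6 min
Total worked: 47 h 53 min = 47.88 h.
Threshold 40 h → overtime 7 h 53 min, regular 40 h 0 min.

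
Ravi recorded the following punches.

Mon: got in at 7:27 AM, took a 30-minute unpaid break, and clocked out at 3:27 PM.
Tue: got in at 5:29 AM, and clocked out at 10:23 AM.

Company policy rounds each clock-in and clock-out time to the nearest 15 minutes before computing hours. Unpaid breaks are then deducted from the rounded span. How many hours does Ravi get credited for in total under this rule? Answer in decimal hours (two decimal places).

Mon: in 7:27 AM→7:30 AM, out 3:27 PM→3:30 PM; 8 h 0 min − 30 min = 7 h 30 min
Tue: in 5:29 AM→5:30 AM, out 10:23 AM→10:30 AM; 5 h 0 min
Total credited: 12 h 30 min.

12.50 hours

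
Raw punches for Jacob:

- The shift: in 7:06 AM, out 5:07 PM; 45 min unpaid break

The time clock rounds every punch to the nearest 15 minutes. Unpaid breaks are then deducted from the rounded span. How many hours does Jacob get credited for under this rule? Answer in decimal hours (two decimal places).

The shift: in 7:06 AM→7:00 AM, out 5:07 PM→5:00 PM; 10 h 0 min − 45 min = 9 h 15 min

9.25 hours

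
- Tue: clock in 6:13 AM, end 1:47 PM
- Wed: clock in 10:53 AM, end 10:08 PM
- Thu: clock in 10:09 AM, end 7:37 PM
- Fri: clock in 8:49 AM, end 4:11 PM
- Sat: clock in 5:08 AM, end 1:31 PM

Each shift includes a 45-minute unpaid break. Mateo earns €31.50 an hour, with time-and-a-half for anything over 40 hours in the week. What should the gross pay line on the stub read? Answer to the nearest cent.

Tue: 6:13 AM–1:47 PM = 7 h 34 min; less 45 min break → 6 h 49 min
Wed: 10:53 AM–10:08 PM = 11 h 15 min; less 45 min break → 10 h 30 min
Thu: 10:09 AM–7:37 PM = 9 h 28 min; less 45 min break → 8 h 43 min
Fri: 8:49 AM–4:11 PM = 7 h 22 min; less 45 min break → 6 h 37 min
Sat: 5:08 AM–1:31 PM = 8 h 23 min; less 45 min break → 7 h 38 min
Total worked: 40 h 17 min = 2417 min.
Regular 40 h 0 min = 2400 min at €31.50/h; overtime 0 h 17 min = 17 min at €47.25/h.
Pay = (2400 × €31.50 + 17 × €47.25) ÷ 60 = €1273.39.

€1273.39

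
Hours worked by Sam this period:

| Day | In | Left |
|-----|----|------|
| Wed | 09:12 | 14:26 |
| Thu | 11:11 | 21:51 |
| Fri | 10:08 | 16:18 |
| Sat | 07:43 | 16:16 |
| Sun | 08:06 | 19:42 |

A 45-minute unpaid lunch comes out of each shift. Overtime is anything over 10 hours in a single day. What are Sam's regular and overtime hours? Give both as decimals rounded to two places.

Regular 37.62 hours, overtime 0.85 hours

Wed: 09:12–14:26 = 5 h 14 min; less 45 min break → 4 h 29 min
Thu: 11:11–21:51 = 10 h 40 min; less 45 min break → 9 h 55 min
Fri: 10:08–16:18 = 6 h 10 min; less 45 min break → 5 h 25 min
Sat: 07:43–16:16 = 8 h 33 min; less 45 min break → 7 h 48 min
Sun: 08:06–19:42 = 11 h 36 min; less 45 min break → 10 h 51 min
Wed reg 4 h 29 min / OT 0 h 0 min; Thu reg 9 h 55 min / OT 0 h 0 min; Fri reg 5 h 25 min / OT 0 h 0 min; Sat reg 7 h 48 min / OT 0 h 0 min; Sun reg 10 h 0 min / OT 0 h 51 min.
Totals: regular 37 h 37 min, overtime 0 h 51 min.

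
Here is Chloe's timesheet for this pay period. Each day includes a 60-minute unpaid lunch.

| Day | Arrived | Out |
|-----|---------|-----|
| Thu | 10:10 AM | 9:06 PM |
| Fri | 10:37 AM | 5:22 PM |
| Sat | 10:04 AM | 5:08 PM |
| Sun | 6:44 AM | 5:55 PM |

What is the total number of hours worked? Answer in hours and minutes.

31 h 56 min

Thu: 10:10 AM–9:06 PM = 10 h 56 min; less 60 min break → 9 h 56 min
Fri: 10:37 AM–5:22 PM = 6 h 45 min; less 60 min break → 5 h 45 min
Sat: 10:04 AM–5:08 PM = 7 h 4 min; less 60 min break → 6 h 4 min
Sun: 6:44 AM–5:55 PM = 11 h 11 min; less 60 min break → 10 h 11 min
Total: 9 h 56 min + 5 h 45 min + 6 h 4 min + 10 h 11 min = 31 h 56 min.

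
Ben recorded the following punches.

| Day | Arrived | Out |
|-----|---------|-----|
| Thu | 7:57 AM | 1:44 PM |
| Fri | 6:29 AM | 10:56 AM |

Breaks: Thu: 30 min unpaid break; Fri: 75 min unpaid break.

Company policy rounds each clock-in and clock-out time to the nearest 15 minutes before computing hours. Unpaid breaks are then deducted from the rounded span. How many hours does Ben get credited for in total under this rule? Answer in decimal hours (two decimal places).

Thu: in 7:57 AM→8:00 AM, out 1:44 PM→1:45 PM; 5 h 45 min − 30 min = 5 h 15 min
Fri: in 6:29 AM→6:30 AM, out 10:56 AM→11:00 AM; 4 h 30 min − 75 min = 3 h 15 min
Total credited: 8 h 30 min.

8.50 hours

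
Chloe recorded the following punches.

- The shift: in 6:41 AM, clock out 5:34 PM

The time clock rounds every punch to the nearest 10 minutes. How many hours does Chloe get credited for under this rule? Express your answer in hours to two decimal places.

The shift: in 6:41 AM→6:40 AM, out 5:34 PM→5:30 PM; 10 h 50 min

10.83 hours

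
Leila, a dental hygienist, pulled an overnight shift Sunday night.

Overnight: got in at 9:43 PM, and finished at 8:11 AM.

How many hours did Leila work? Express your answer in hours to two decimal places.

10.47 hours

Overnight: 9:43 PM → midnight = 2 h 17 min; midnight → 8:11 AM = 8 h 11 min; span 10 h 28 min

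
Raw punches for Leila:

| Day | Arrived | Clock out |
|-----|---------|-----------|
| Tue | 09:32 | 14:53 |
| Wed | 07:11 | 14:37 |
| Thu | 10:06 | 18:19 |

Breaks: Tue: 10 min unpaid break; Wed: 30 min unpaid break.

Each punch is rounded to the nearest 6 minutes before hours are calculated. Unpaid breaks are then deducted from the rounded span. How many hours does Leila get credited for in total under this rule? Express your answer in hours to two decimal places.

20.33 hours

Tue: in 09:32→09:30, out 14:53→14:54; 5 h 24 min − 10 min = 5 h 14 min
Wed: in 07:11→07:12, out 14:37→14:36; 7 h 24 min − 30 min = 6 h 54 min
Thu: in 10:06→10:06, out 18:19→18:18; 8 h 12 min
Total credited: 20 h 20 min.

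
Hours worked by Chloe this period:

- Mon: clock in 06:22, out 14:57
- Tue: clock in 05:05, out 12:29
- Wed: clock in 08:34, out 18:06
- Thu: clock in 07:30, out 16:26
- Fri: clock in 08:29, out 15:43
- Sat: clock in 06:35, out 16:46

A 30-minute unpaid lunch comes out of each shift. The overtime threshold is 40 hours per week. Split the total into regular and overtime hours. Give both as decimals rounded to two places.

Regular 40.00 hours, overtime 8.87 hours

Mon: 06:22–14:57 = 8 h 35 min; less 30 min break → 8 h 5 min
Tue: 05:05–12:29 = 7 h 24 min; less 30 min break → 6 h 54 min
Wed: 08:34–18:06 = 9 h 32 min; less 30 min break → 9 h 2 min
Thu: 07:30–16:26 = 8 h 56 min; less 30 min break → 8 h 26 min
Fri: 08:29–15:43 = 7 h 14 min; less 30 min break → 6 h 44 min
Sat: 06:35–16:46 = 10 h 11 min; less 30 min break → 9 h 41 min
Total worked: 48 h 52 min = 48.87 h.
Threshold 40 h → overtime 8 h 52 min, regular 40 h 0 min.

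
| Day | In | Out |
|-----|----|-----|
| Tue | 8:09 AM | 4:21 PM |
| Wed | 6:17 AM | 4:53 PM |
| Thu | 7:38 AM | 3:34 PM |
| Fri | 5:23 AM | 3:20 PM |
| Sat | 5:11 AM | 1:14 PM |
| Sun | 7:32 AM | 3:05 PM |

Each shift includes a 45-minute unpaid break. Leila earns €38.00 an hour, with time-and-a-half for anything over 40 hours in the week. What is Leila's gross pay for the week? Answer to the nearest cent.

Tue: 8:09 AM–4:21 PM = 8 h 12 min; less 45 min break → 7 h 27 min
Wed: 6:17 AM–4:53 PM = 10 h 36 min; less 45 min break → 9 h 51 min
Thu: 7:38 AM–3:34 PM = 7 h 56 min; less 45 min break → 7 h 11 min
Fri: 5:23 AM–3:20 PM = 9 h 57 min; less 45 min break → 9 h 12 min
Sat: 5:11 AM–1:14 PM = 8 h 3 min; less 45 min break → 7 h 18 min
Sun: 7:32 AM–3:05 PM = 7 h 33 min; less 45 min break → 6 h 48 min
Total worked: 47 h 47 min = 2867 min.
Regular 40 h 0 min = 2400 min at €38.00/h; overtime 7 h 47 min = 467 min at €57.00/h.
Pay = (2400 × €38.00 + 467 × €57.00) ÷ 60 = €1963.65.

€1963.65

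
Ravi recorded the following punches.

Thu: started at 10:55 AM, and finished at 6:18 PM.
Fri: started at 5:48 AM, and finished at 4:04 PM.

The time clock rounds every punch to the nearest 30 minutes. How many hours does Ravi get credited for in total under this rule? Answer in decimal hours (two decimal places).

17.50 hours

Thu: in 10:55 AM→11:00 AM, out 6:18 PM→6:30 PM; 7 h 30 min
Fri: in 5:48 AM→6:00 AM, out 4:04 PM→4:00 PM; 10 h 0 min
Total credited: 17 h 30 min.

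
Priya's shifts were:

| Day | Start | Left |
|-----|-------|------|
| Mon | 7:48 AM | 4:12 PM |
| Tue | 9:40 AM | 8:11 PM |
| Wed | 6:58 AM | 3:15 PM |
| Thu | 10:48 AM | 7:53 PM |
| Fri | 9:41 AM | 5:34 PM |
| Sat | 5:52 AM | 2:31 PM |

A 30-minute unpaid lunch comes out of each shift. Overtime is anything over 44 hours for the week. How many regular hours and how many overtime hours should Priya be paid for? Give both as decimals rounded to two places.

Regular 44.00 hours, overtime 5.82 hours

Mon: 7:48 AM–4:12 PM = 8 h 24 min; less 30 min break → 7 h 54 min
Tue: 9:40 AM–8:11 PM = 10 h 31 min; less 30 min break → 10 h 1 min
Wed: 6:58 AM–3:15 PM = 8 h 17 min; less 30 min break → 7 h 47 min
Thu: 10:48 AM–7:53 PM = 9 h 5 min; less 30 min break → 8 h 35 min
Fri: 9:41 AM–5:34 PM = 7 h 53 min; less 30 min break → 7 h 23 min
Sat: 5:52 AM–2:31 PM = 8 h 39 min; less 30 min break → 8 h 9 min
Total worked: 49 h 49 min = 49.82 h.
Threshold 44 h → overtime 5 h 49 min, regular 44 h 0 min.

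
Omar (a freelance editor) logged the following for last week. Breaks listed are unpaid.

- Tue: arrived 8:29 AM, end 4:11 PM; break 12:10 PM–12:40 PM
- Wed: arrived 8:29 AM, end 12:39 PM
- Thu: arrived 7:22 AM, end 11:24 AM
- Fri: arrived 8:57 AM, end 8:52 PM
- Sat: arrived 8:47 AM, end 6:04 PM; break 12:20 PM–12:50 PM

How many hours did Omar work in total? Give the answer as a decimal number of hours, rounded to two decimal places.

36.10 hours

Tue: 8:29 AM–4:11 PM = 7 h 42 min; less 30 min break → 7 h 12 min
Wed: 8:29 AM–12:39 PM = 4 h 10 min
Thu: 7:22 AM–11:24 AM = 4 h 2 min
Fri: 8:57 AM–8:52 PM = 11 h 55 min
Sat: 8:47 AM–6:04 PM = 9 h 17 min; less 30 min break → 8 h 47 min
Total: 7 h 12 min + 4 h 10 min + 4 h 2 min + 11 h 55 min + 8 h 47 min = 36 h 6 min.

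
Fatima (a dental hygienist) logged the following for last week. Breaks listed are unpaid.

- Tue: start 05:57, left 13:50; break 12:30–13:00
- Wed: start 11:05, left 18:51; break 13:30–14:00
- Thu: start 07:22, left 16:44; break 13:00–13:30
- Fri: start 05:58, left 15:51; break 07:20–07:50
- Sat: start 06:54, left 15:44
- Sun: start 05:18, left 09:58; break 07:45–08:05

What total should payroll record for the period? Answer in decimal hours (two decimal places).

46.07 hours

Tue: 05:57–13:50 = 7 h 53 min; less 30 min break → 7 h 23 min
Wed: 11:05–18:51 = 7 h 46 min; less 30 min break → 7 h 16 min
Thu: 07:22–16:44 = 9 h 22 min; less 30 min break → 8 h 52 min
Fri: 05:58–15:51 = 9 h 53 min; less 30 min break → 9 h 23 min
Sat: 06:54–15:44 = 8 h 50 min
Sun: 05:18–09:58 = 4 h 40 min; less 20 min break → 4 h 20 min
Total: 7 h 23 min + 7 h 16 min + 8 h 52 min + 9 h 23 min + 8 h 50 min + 4 h 20 min = 46 h 4 min.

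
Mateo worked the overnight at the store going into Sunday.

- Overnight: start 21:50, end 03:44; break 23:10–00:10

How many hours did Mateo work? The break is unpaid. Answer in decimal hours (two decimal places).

Overnight: 21:50 → midnight = 2 h 10 min; midnight → 03:44 = 3 h 44 min; span 5 h 54 min; less 60 min break → 4 h 54 min

4.90 hours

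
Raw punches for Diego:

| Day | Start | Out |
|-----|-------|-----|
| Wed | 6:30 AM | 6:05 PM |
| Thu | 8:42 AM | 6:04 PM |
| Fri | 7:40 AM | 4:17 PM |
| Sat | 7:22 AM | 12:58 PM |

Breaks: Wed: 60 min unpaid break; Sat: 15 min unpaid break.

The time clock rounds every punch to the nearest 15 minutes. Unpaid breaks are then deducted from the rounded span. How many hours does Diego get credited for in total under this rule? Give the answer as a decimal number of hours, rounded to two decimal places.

Wed: in 6:30 AM→6:30 AM, out 6:05 PM→6:00 PM; 11 h 30 min − 60 min = 10 h 30 min
Thu: in 8:42 AM→8:45 AM, out 6:04 PM→6:00 PM; 9 h 15 min
Fri: in 7:40 AM→7:45 AM, out 4:17 PM→4:15 PM; 8 h 30 min
Sat: in 7:22 AM→7:15 AM, out 12:58 PM→1:00 PM; 5 h 45 min − 15 min = 5 h 30 min
Total credited: 33 h 45 min.

33.75 hours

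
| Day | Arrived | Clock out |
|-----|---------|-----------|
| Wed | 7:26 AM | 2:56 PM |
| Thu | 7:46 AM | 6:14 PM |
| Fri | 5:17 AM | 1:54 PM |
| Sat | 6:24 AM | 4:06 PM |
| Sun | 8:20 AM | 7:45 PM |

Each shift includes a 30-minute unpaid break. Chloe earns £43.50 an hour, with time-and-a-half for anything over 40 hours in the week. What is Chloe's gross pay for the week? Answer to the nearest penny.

£2079.30

Wed: 7:26 AM–2:56 PM = 7 h 30 min; less 30 min break → 7 h 0 min
Thu: 7:46 AM–6:14 PM = 10 h 28 min; less 30 min break → 9 h 58 min
Fri: 5:17 AM–1:54 PM = 8 h 37 min; less 30 min break → 8 h 7 min
Sat: 6:24 AM–4:06 PM = 9 h 42 min; less 30 min break → 9 h 12 min
Sun: 8:20 AM–7:45 PM = 11 h 25 min; less 30 min break → 10 h 55 min
Total worked: 45 h 12 min = 2712 min.
Regular 40 h 0 min = 2400 min at £43.50/h; overtime 5 h 12 min = 312 min at £65.25/h.
Pay = (2400 × £43.50 + 312 × £65.25) ÷ 60 = £2079.30.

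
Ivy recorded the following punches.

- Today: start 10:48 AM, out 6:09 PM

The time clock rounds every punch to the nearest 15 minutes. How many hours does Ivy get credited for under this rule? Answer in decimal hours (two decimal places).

Today: in 10:48 AM→10:45 AM, out 6:09 PM→6:15 PM; 7 h 30 min

7.50 hours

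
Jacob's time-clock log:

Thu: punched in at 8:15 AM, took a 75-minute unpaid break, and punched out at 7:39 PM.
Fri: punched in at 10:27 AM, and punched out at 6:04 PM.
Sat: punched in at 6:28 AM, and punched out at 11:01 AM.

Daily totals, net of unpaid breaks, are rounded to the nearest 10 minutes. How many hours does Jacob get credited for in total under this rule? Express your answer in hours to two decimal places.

22.33 hours

Thu: 8:15 AM–7:39 PM = 11 h 24 min − 75 min = 10 h 9 min → rounds to 10 h 10 min
Fri: 10:27 AM–6:04 PM = 7 h 37 min → rounds to 7 h 40 min
Sat: 6:28 AM–11:01 AM = 4 h 33 min → rounds to 4 h 30 min
Total credited: 22 h 20 min.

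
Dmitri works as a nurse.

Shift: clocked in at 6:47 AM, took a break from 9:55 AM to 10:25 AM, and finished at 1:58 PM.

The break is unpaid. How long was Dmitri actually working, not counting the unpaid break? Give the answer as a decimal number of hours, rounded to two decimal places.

6.68 hours

Shift: 6:47 AM–1:58 PM = 7 h 11 min; less 30 min break → 6 h 41 min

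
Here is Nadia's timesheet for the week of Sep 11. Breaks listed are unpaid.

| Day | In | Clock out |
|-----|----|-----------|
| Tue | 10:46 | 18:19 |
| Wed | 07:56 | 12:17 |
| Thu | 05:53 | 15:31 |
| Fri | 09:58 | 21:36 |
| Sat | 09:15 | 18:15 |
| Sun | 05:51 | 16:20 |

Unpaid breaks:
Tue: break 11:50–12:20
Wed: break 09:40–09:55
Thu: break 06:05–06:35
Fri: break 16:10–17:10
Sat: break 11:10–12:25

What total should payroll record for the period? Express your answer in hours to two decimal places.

49.15 hours

Tue: 10:46–18:19 = 7 h 33 min; less 30 min break → 7 h 3 min
Wed: 07:56–12:17 = 4 h 21 min; less 15 min break → 4 h 6 min
Thu: 05:53–15:31 = 9 h 38 min; less 30 min break → 9 h 8 min
Fri: 09:58–21:36 = 11 h 38 min; less 60 min break → 10 h 38 min
Sat: 09:15–18:15 = 9 h 0 min; less 75 min break → 7 h 45 min
Sun: 05:51–16:20 = 10 h 29 min
Total: 7 h 3 min + 4 h 6 min + 9 h 8 min + 10 h 38 min + 7 h 45 min + 10 h 29 min = 49 h 9 min.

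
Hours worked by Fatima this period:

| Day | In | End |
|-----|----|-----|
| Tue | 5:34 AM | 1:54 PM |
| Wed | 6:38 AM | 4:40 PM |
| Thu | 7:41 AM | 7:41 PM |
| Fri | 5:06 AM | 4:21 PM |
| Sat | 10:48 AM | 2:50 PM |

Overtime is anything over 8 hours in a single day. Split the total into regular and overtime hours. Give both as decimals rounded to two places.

Regular 36.03 hours, overtime 9.62 hours

Tue: 5:34 AM–1:54 PM = 8 h 20 min
Wed: 6:38 AM–4:40 PM = 10 h 2 min
Thu: 7:41 AM–7:41 PM = 12 h 0 min
Fri: 5:06 AM–4:21 PM = 11 h 15 min
Sat: 10:48 AM–2:50 PM = 4 h 2 min
Tue reg 8 h 0 min / OT 0 h 20 min; Wed reg 8 h 0 min / OT 2 h 2 min; Thu reg 8 h 0 min / OT 4 h 0 min; Fri reg 8 h 0 min / OT 3 h 15 min; Sat reg 4 h 2 min / OT 0 h 0 min.
Totals: regular 36 h 2 min, overtime 9 h 37 min.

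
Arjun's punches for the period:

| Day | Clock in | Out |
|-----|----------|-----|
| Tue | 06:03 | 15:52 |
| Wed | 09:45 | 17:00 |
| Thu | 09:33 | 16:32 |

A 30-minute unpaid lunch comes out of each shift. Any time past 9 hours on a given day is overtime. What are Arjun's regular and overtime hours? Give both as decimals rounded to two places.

Regular 22.23 hours, overtime 0.32 hours

Tue: 06:03–15:52 = 9 h 49 min; less 30 min break → 9 h 19 min
Wed: 09:45–17:00 = 7 h 15 min; less 30 min break → 6 h 45 min
Thu: 09:33–16:32 = 6 h 59 min; less 30 min break → 6 h 29 min
Tue reg 9 h 0 min / OT 0 h 19 min; Wed reg 6 h 45 min / OT 0 h 0 min; Thu reg 6 h 29 min / OT 0 h 0 min.
Totals: regular 22 h 14 min, overtime 0 h 19 min.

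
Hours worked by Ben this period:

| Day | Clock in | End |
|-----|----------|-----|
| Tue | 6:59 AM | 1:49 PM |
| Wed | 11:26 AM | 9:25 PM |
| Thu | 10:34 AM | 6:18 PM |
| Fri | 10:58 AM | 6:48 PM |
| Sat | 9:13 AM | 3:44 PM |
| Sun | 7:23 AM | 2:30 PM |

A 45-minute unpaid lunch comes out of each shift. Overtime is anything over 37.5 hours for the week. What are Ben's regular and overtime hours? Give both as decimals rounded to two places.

Regular 37.50 hours, overtime 4.02 hours

Tue: 6:59 AM–1:49 PM = 6 h 50 min; less 45 min break → 6 h 5 min
Wed: 11:26 AM–9:25 PM = 9 h 59 min; less 45 min break → 9 h 14 min
Thu: 10:34 AM–6:18 PM = 7 h 44 min; less 45 min break → 6 h 59 min
Fri: 10:58 AM–6:48 PM = 7 h 50 min; less 45 min break → 7 h 5 min
Sat: 9:13 AM–3:44 PM = 6 h 31 min; less 45 min break → 5 h 46 min
Sun: 7:23 AM–2:30 PM = 7 h 7 min; less 45 min break → 6 h 22 min
Total worked: 41 h 31 min = 41.52 h.
Threshold 37.5 h → overtime 4 h 1 min, regular 37 h 30 min.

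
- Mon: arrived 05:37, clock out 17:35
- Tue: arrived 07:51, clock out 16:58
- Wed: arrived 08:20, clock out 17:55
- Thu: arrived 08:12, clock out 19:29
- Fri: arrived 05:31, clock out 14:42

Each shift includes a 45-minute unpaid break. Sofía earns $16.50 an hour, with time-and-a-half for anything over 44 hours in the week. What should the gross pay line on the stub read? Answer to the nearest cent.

$809.74

Mon: 05:37–17:35 = 11 h 58 min; less 45 min break → 11 h 13 min
Tue: 07:51–16:58 = 9 h 7 min; less 45 min break → 8 h 22 min
Wed: 08:20–17:55 = 9 h 35 min; less 45 min break → 8 h 50 min
Thu: 08:12–19:29 = 11 h 17 min; less 45 min break → 10 h 32 min
Fri: 05:31–14:42 = 9 h 11 min; less 45 min break → 8 h 26 min
Total worked: 47 h 23 min = 2843 min.
Regular 44 h 0 min = 2640 min at $16.50/h; overtime 3 h 23 min = 203 min at $24.75/h.
Pay = (2640 × $16.50 + 203 × $24.75) ÷ 60 = $809.74.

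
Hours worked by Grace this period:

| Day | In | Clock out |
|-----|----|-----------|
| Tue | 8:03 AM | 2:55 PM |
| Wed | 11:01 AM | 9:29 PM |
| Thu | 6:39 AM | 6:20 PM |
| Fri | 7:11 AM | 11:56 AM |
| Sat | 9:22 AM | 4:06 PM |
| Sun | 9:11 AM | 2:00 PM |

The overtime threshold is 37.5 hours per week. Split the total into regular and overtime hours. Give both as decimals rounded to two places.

Tue: 8:03 AM–2:55 PM = 6 h 52 min
Wed: 11:01 AM–9:29 PM = 10 h 28 min
Thu: 6:39 AM–6:20 PM = 11 h 41 min
Fri: 7:11 AM–11:56 AM = 4 h 45 min
Sat: 9:22 AM–4:06 PM = 6 h 44 min
Sun: 9:11 AM–2:00 PM = 4 h 49 min
Total worked: 45 h 19 min = 45.32 h.
Threshold 37.5 h → overtime 7 h 49 min, regular 37 h 30 min.

Regular 37.50 hours, overtime 7.82 hours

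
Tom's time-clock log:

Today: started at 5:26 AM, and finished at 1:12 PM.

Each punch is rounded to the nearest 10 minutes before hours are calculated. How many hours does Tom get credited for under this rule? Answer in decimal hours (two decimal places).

Today: in 5:26 AM→5:30 AM, out 1:12 PM→1:10 PM; 7 h 40 min

7.67 hours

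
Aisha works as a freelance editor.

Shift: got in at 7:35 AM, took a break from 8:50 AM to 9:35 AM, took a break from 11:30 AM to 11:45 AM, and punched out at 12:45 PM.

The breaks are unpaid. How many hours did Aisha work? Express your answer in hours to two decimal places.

4.17 hours

Shift: 7:35 AM–12:45 PM = 5 h 10 min; less 60 min break → 4 h 10 min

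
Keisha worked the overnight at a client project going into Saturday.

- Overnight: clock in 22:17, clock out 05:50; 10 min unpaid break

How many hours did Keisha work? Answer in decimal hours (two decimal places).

7.38 hours

Overnight: 22:17 → midnight = 1 h 43 min; midnight → 05:50 = 5 h 50 min; span 7 h 33 min; less 10 min break → 7 h 23 min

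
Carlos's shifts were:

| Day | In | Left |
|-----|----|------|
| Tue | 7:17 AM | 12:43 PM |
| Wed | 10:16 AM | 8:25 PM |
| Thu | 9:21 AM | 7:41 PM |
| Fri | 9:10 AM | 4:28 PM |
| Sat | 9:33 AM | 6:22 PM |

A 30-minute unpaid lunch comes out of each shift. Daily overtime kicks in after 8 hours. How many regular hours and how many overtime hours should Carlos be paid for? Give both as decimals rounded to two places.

Tue: 7:17 AM–12:43 PM = 5 h 26 min; less 30 min break → 4 h 56 min
Wed: 10:16 AM–8:25 PM = 10 h 9 min; less 30 min break → 9 h 39 min
Thu: 9:21 AM–7:41 PM = 10 h 20 min; less 30 min break → 9 h 50 min
Fri: 9:10 AM–4:28 PM = 7 h 18 min; less 30 min break → 6 h 48 min
Sat: 9:33 AM–6:22 PM = 8 h 49 min; less 30 min break → 8 h 19 min
Tue reg 4 h 56 min / OT 0 h 0 min; Wed reg 8 h 0 min / OT 1 h 39 min; Thu reg 8 h 0 min / OT 1 h 50 min; Fri reg 6 h 48 min / OT 0 h 0 min; Sat reg 8 h 0 min / OT 0 h 19 min.
Totals: regular 35 h 44 min, overtime 3 h 48 min.

Regular 35.73 hours, overtime 3.80 hours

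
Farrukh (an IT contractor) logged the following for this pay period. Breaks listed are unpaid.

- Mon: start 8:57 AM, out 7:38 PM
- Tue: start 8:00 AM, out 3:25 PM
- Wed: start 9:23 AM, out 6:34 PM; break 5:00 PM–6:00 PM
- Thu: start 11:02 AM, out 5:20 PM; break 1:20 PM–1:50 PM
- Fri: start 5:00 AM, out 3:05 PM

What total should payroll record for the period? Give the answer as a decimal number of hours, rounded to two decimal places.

42.17 hours

Mon: 8:57 AM–7:38 PM = 10 h 41 min
Tue: 8:00 AM–3:25 PM = 7 h 25 min
Wed: 9:23 AM–6:34 PM = 9 h 11 min; less 60 min break → 8 h 11 min
Thu: 11:02 AM–5:20 PM = 6 h 18 min; less 30 min break → 5 h 48 min
Fri: 5:00 AM–3:05 PM = 10 h 5 min
Total: 10 h 41 min + 7 h 25 min + 8 h 11 min + 5 h 48 min + 10 h 5 min = 42 h 10 min.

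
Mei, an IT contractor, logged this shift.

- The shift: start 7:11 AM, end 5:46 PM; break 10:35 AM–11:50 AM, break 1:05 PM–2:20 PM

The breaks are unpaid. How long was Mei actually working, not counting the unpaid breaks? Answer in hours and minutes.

8 h 5 min

The shift: 7:11 AM–5:46 PM = 10 h 35 min; less 150 min break → 8 h 5 min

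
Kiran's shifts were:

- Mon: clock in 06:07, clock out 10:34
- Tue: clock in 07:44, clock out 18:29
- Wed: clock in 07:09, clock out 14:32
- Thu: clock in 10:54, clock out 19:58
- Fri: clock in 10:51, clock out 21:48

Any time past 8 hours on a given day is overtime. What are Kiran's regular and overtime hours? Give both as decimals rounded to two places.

Mon: 06:07–10:34 = 4 h 27 min
Tue: 07:44–18:29 = 10 h 45 min
Wed: 07:09–14:32 = 7 h 23 min
Thu: 10:54–19:58 = 9 h 4 min
Fri: 10:51–21:48 = 10 h 57 min
Mon reg 4 h 27 min / OT 0 h 0 min; Tue reg 8 h 0 min / OT 2 h 45 min; Wed reg 7 h 23 min / OT 0 h 0 min; Thu reg 8 h 0 min / OT 1 h 4 min; Fri reg 8 h 0 min / OT 2 h 57 min.
Totals: regular 35 h 50 min, overtime 6 h 46 min.

Regular 35.83 hours, overtime 6.77 hours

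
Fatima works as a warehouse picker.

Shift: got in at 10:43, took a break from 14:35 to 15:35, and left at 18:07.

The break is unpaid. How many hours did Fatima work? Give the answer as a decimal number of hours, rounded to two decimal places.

6.40 hours

Shift: 10:43–18:07 = 7 h 24 min; less 60 min break → 6 h 24 min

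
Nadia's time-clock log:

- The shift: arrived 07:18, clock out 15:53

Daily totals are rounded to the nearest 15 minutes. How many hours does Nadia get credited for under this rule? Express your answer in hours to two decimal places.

The shift: 07:18–15:53 = 8 h 35 min → rounds to 8 h 30 min

8.50 hours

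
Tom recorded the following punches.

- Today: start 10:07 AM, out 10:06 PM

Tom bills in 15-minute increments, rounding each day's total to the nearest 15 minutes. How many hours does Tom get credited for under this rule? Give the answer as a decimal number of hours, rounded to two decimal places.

12.00 hours

Today: 10:07 AM–10:06 PM = 11 h 59 min → rounds to 12 h 0 min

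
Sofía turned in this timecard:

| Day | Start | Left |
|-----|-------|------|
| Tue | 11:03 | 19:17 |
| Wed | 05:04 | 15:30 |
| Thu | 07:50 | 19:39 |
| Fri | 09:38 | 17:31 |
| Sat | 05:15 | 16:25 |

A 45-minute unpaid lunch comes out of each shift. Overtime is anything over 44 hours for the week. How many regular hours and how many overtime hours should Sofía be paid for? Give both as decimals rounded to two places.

Regular 44.00 hours, overtime 1.78 hours

Tue: 11:03–19:17 = 8 h 14 min; less 45 min break → 7 h 29 min
Wed: 05:04–15:30 = 10 h 26 min; less 45 min break → 9 h 41 min
Thu: 07:50–19:39 = 11 h 49 min; less 45 min break → 11 h 4 min
Fri: 09:38–17:31 = 7 h 53 min; less 45 min break → 7 h 8 min
Sat: 05:15–16:25 = 11 h 10 min; less 45 min break → 10 h 25 min
Total worked: 45 h 47 min = 45.78 h.
Threshold 44 h → overtime 1 h 47 min, regular 44 h 0 min.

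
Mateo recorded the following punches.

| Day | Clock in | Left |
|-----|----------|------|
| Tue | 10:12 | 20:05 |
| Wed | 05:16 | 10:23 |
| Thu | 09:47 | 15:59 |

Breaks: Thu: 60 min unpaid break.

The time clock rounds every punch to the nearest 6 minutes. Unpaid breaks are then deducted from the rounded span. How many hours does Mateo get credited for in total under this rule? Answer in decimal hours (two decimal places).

20.20 hours

Tue: in 10:12→10:12, out 20:05→20:06; 9 h 54 min
Wed: in 05:16→05:18, out 10:23→10:24; 5 h 6 min
Thu: in 09:47→09:48, out 15:59→16:00; 6 h 12 min − 60 min = 5 h 12 min
Total credited: 20 h 12 min.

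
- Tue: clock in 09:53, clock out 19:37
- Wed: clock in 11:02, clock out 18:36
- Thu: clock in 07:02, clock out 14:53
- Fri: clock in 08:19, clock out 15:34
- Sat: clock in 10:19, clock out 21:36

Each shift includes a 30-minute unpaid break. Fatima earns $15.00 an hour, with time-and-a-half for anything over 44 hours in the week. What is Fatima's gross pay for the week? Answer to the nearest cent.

Tue: 09:53–19:37 = 9 h 44 min; less 30 min break → 9 h 14 min
Wed: 11:02–18:36 = 7 h 34 min; less 30 min break → 7 h 4 min
Thu: 07:02–14:53 = 7 h 51 min; less 30 min break → 7 h 21 min
Fri: 08:19–15:34 = 7 h 15 min; less 30 min break → 6 h 45 min
Sat: 10:19–21:36 = 11 h 17 min; less 30 min break → 10 h 47 min
Total worked: 41 h 11 min = 2471 min.
Regular 41 h 11 min = 2471 min at $15.00/h; overtime 0 h 0 min = 0 min at $22.50/h.
Pay = (2471 × $15.00 + 0 × $22.50) ÷ 60 = $617.75.

$617.75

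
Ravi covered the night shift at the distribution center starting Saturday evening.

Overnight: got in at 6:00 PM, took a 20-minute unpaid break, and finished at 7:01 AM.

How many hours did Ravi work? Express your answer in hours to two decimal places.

12.68 hours

Overnight: 6:00 PM → midnight = 6 h 0 min; midnight → 7:01 AM = 7 h 1 min; span 13 h 1 min; less 20 min break → 12 h 41 min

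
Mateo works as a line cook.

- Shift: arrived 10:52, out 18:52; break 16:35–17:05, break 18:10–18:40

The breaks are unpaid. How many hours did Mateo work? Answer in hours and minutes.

7 h 0 min

Shift: 10:52–18:52 = 8 h 0 min; less 60 min break → 7 h 0 min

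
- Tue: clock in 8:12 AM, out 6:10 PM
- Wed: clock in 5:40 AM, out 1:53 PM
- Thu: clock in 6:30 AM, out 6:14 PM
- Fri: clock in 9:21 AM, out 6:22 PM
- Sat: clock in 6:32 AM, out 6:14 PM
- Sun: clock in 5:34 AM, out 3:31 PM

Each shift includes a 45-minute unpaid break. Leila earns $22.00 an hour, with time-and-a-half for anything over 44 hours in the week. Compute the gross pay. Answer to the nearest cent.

Tue: 8:12 AM–6:10 PM = 9 h 58 min; less 45 min break → 9 h 13 min
Wed: 5:40 AM–1:53 PM = 8 h 13 min; less 45 min break → 7 h 28 min
Thu: 6:30 AM–6:14 PM = 11 h 44 min; less 45 min break → 10 h 59 min
Fri: 9:21 AM–6:22 PM = 9 h 1 min; less 45 min break → 8 h 16 min
Sat: 6:32 AM–6:14 PM = 11 h 42 min; less 45 min break → 10 h 57 min
Sun: 5:34 AM–3:31 PM = 9 h 57 min; less 45 min break → 9 h 12 min
Total worked: 56 h 5 min = 3365 min.
Regular 44 h 0 min = 2640 min at $22.00/h; overtime 12 h 5 min = 725 min at $33.00/h.
Pay = (2640 × $22.00 + 725 × $33.00) ÷ 60 = $1366.75.

$1366.75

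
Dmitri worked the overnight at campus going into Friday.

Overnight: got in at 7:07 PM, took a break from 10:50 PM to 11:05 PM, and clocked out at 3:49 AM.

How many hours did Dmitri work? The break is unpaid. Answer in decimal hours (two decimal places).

Overnight: 7:07 PM → midnight = 4 h 53 min; midnight → 3:49 AM = 3 h 49 min; span 8 h 42 min; less 15 min break → 8 h 27 min

8.45 hours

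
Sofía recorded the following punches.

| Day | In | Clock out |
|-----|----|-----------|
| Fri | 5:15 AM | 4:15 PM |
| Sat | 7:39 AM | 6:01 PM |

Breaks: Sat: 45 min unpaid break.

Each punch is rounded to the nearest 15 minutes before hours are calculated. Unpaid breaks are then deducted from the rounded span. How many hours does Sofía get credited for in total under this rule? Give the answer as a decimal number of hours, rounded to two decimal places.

20.50 hours

Fri: in 5:15 AM→5:15 AM, out 4:15 PM→4:15 PM; 11 h 0 min
Sat: in 7:39 AM→7:45 AM, out 6:01 PM→6:00 PM; 10 h 15 min − 45 min = 9 h 30 min
Total credited: 20 h 30 min.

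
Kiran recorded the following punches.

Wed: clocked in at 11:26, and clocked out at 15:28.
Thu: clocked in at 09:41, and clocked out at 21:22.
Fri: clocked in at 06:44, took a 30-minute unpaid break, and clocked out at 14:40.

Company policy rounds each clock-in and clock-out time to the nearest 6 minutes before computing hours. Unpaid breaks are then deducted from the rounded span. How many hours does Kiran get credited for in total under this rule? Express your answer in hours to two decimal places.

Wed: in 11:26→11:24, out 15:28→15:30; 4 h 6 min
Thu: in 09:41→09:42, out 21:22→21:24; 11 h 42 min
Fri: in 06:44→06:42, out 14:40→14:42; 8 h 0 min − 30 min = 7 h 30 min
Total credited: 23 h 18 min.

23.30 hours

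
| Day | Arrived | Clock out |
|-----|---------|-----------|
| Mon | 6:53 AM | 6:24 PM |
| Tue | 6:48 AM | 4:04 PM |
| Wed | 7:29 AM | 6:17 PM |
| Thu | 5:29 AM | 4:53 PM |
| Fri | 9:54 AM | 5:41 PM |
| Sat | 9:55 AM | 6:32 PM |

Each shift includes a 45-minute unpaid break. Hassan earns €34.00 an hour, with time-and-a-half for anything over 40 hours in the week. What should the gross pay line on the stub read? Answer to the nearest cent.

Mon: 6:53 AM–6:24 PM = 11 h 31 min; less 45 min break → 10 h 46 min
Tue: 6:48 AM–4:04 PM = 9 h 16 min; less 45 min break → 8 h 31 min
Wed: 7:29 AM–6:17 PM = 10 h 48 min; less 45 min break → 10 h 3 min
Thu: 5:29 AM–4:53 PM = 11 h 24 min; less 45 min break → 10 h 39 min
Fri: 9:54 AM–5:41 PM = 7 h 47 min; less 45 min break → 7 h 2 min
Sat: 9:55 AM–6:32 PM = 8 h 37 min; less 45 min break → 7 h 52 min
Total worked: 54 h 53 min = 3293 min.
Regular 40 h 0 min = 2400 min at €34.00/h; overtime 14 h 53 min = 893 min at €51.00/h.
Pay = (2400 × €34.00 + 893 × €51.00) ÷ 60 = €2119.05.

€2119.05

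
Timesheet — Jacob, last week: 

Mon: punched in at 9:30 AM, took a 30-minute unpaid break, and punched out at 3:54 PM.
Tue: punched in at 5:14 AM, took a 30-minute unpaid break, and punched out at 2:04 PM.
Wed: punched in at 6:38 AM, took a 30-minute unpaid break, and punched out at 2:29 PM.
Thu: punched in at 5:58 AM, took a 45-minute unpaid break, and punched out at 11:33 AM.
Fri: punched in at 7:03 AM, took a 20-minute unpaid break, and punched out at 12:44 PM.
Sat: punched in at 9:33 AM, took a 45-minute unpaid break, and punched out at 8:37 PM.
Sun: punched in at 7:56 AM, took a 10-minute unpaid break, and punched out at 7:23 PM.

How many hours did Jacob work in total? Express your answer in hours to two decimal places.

53.37 hours

Mon: 9:30 AM–3:54 PM = 6 h 24 min; less 30 min break → 5 h 54 min
Tue: 5:14 AM–2:04 PM = 8 h 50 min; less 30 min break → 8 h 20 min
Wed: 6:38 AM–2:29 PM = 7 h 51 min; less 30 min break → 7 h 21 min
Thu: 5:58 AM–11:33 AM = 5 h 35 min; less 45 min break → 4 h 50 min
Fri: 7:03 AM–12:44 PM = 5 h 41 min; less 20 min break → 5 h 21 min
Sat: 9:33 AM–8:37 PM = 11 h 4 min; less 45 min break → 10 h 19 min
Sun: 7:56 AM–7:23 PM = 11 h 27 min; less 10 min break → 11 h 17 min
Total: 5 h 54 min + 8 h 20 min + 7 h 21 min + 4 h 50 min + 5 h 21 min + 10 h 19 min + 11 h 17 min = 53 h 22 min.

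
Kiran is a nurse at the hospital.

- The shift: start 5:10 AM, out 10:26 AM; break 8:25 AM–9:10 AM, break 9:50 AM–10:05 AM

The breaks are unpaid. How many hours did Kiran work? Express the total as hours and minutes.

4 h 16 min

The shift: 5:10 AM–10:26 AM = 5 h 16 min; less 60 min break → 4 h 16 min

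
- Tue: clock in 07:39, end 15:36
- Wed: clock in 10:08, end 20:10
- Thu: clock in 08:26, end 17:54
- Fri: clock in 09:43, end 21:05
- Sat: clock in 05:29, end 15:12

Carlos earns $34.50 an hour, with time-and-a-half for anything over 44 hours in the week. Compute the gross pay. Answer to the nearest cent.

Tue: 07:39–15:36 = 7 h 57 min
Wed: 10:08–20:10 = 10 h 2 min
Thu: 08:26–17:54 = 9 h 28 min
Fri: 09:43–21:05 = 11 h 22 min
Sat: 05:29–15:12 = 9 h 43 min
Total worked: 48 h 32 min = 2912 min.
Regular 44 h 0 min = 2640 min at $34.50/h; overtime 4 h 32 min = 272 min at $51.75/h.
Pay = (2640 × $34.50 + 272 × $51.75) ÷ 60 = $1752.60.

$1752.60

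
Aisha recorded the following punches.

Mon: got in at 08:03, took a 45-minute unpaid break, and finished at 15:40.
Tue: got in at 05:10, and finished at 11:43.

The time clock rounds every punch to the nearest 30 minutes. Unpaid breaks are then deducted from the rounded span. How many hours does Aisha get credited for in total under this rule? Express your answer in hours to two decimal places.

13.25 hours

Mon: in 08:03→08:00, out 15:40→15:30; 7 h 30 min − 45 min = 6 h 45 min
Tue: in 05:10→05:00, out 11:43→11:30; 6 h 30 min
Total credited: 13 h 15 min.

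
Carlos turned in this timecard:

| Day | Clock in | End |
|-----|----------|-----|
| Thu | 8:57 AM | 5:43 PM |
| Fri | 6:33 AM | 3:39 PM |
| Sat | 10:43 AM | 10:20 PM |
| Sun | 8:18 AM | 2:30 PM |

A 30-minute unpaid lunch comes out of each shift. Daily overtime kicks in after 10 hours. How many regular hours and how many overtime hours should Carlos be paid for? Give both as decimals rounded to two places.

Regular 32.57 hours, overtime 1.12 hours

Thu: 8:57 AM–5:43 PM = 8 h 46 min; less 30 min break → 8 h 16 min
Fri: 6:33 AM–3:39 PM = 9 h 6 min; less 30 min break → 8 h 36 min
Sat: 10:43 AM–10:20 PM = 11 h 37 min; less 30 min break → 11 h 7 min
Sun: 8:18 AM–2:30 PM = 6 h 12 min; less 30 min break → 5 h 42 min
Thu reg 8 h 16 min / OT 0 h 0 min; Fri reg 8 h 36 min / OT 0 h 0 min; Sat reg 10 h 0 min / OT 1 h 7 min; Sun reg 5 h 42 min / OT 0 h 0 min.
Totals: regular 32 h 34 min, overtime 1 h 7 min.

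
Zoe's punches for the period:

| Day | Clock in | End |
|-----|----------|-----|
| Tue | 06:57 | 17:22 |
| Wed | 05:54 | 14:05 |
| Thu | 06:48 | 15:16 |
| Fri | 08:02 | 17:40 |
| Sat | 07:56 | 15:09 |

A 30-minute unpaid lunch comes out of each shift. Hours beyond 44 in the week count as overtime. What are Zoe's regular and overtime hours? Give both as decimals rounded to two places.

Regular 41.42 hours, overtime 0.00 hours

Tue: 06:57–17:22 = 10 h 25 min; less 30 min break → 9 h 55 min
Wed: 05:54–14:05 = 8 h 11 min; less 30 min break → 7 h 41 min
Thu: 06:48–15:16 = 8 h 28 min; less 30 min break → 7 h 58 min
Fri: 08:02–17:40 = 9 h 38 min; less 30 min break → 9 h 8 min
Sat: 07:56–15:09 = 7 h 13 min; less 30 min break → 6 h 43 min
Total worked: 41 h 25 min = 41.42 h.
Threshold 44 h → overtime 0 h 0 min, regular 41 h 25 min.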